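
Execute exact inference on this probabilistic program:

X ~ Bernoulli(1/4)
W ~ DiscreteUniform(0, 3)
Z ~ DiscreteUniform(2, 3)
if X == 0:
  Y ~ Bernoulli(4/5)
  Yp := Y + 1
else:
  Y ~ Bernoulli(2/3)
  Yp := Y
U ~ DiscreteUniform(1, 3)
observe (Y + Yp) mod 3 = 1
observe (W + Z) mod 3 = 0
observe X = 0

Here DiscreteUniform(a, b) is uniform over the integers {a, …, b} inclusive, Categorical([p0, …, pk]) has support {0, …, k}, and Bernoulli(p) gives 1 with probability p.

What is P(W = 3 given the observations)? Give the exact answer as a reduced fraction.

P(W = 3 | obs) = 1/3

Enumerate traces; 9 have nonzero weight after conditioning:
  (X=0, W=0, Z=3, Y=0, U=1) weight 1/160
  (X=0, W=0, Z=3, Y=0, U=2) weight 1/160
  (X=0, W=0, Z=3, Y=0, U=3) weight 1/160
  (X=0, W=1, Z=2, Y=0, U=1) weight 1/160
  (X=0, W=1, Z=2, Y=0, U=2) weight 1/160
  (X=0, W=1, Z=2, Y=0, U=3) weight 1/160
  (X=0, W=3, Z=3, Y=0, U=1) weight 1/160
  (X=0, W=3, Z=3, Y=0, U=2) weight 1/160
  … 1 more
Group by W:
  weight(W=0) = 3/160
  weight(W=1) = 3/160
  weight(W=3) = 3/160
Total weight = 3/160 + 3/160 + 3/160 = 9/160
P(W=0 | obs) = 3/160 / 9/160 = 1/3
P(W=1 | obs) = 3/160 / 9/160 = 1/3
P(W=3 | obs) = 3/160 / 9/160 = 1/3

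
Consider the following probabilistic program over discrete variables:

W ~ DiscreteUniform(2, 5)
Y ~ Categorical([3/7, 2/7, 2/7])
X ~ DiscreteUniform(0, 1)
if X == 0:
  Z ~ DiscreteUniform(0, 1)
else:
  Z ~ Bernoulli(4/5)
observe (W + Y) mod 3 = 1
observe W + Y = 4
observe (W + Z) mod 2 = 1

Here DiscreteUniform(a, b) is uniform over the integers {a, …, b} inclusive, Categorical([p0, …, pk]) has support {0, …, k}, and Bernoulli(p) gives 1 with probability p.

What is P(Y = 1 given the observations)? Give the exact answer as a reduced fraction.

Enumerate traces; 6 have nonzero weight after conditioning:
  (W=2, Y=2, X=0, Z=1) weight 1/56
  (W=2, Y=2, X=1, Z=1) weight 1/35
  (W=3, Y=1, X=0, Z=0) weight 1/56
  (W=3, Y=1, X=1, Z=0) weight 1/140
  (W=4, Y=0, X=0, Z=1) weight 3/112
  (W=4, Y=0, X=1, Z=1) weight 3/70
Group by Y:
  weight(Y=0) = 39/560
  weight(Y=1) = 1/40
  weight(Y=2) = 13/280
Total weight = 39/560 + 1/40 + 13/280 = 79/560
P(Y=0 | obs) = 39/560 / 79/560 = 39/79
P(Y=1 | obs) = 1/40 / 79/560 = 14/79
P(Y=2 | obs) = 13/280 / 79/560 = 26/79

P(Y = 1 | obs) = 14/79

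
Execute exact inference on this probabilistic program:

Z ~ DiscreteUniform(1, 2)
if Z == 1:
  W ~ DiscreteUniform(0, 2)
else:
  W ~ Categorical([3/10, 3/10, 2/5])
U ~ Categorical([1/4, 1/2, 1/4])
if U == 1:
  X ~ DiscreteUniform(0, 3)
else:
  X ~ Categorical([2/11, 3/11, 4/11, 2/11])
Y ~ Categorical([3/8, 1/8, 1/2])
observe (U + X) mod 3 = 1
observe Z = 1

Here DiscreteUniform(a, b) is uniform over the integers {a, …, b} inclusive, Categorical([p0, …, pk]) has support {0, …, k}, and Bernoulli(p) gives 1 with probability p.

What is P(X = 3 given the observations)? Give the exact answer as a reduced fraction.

P(X = 3 | obs) = 11/36

Enumerate traces; 36 have nonzero weight after conditioning:
  (Z=1, W=0, U=0, X=1, Y=0) weight 3/704
  (Z=1, W=0, U=0, X=1, Y=1) weight 1/704
  (Z=1, W=0, U=0, X=1, Y=2) weight 1/176
  (Z=1, W=0, U=1, X=0, Y=0) weight 1/128
  (Z=1, W=0, U=1, X=0, Y=1) weight 1/384
  (Z=1, W=0, U=1, X=0, Y=2) weight 1/96
  (Z=1, W=0, U=1, X=3, Y=0) weight 1/128
  (Z=1, W=0, U=1, X=3, Y=1) weight 1/384
  (Z=1, W=0, U=2, X=2, Y=0) weight 1/176
  … 27 more
Group by X:
  weight(X=0) = 1/16
  weight(X=1) = 3/88
  weight(X=2) = 1/22
  weight(X=3) = 1/16
Total weight = 1/16 + 3/88 + 1/22 + 1/16 = 9/44
P(X=0 | obs) = 1/16 / 9/44 = 11/36
P(X=1 | obs) = 3/88 / 9/44 = 1/6
P(X=2 | obs) = 1/22 / 9/44 = 2/9
P(X=3 | obs) = 1/16 / 9/44 = 11/36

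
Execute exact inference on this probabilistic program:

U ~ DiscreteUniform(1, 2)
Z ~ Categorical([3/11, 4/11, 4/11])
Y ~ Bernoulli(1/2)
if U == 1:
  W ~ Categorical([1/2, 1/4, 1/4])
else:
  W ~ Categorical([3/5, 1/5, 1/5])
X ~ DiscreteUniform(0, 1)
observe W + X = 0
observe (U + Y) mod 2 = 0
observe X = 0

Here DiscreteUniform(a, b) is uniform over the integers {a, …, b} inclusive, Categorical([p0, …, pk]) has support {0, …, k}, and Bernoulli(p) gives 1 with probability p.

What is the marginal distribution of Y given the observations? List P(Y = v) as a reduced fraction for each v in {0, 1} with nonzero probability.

Enumerate traces; 6 have nonzero weight after conditioning:
  (U=1, Z=0, Y=1, W=0, X=0) weight 3/176
  (U=1, Z=1, Y=1, W=0, X=0) weight 1/44
  (U=1, Z=2, Y=1, W=0, X=0) weight 1/44
  (U=2, Z=0, Y=0, W=0, X=0) weight 9/440
  (U=2, Z=1, Y=0, W=0, X=0) weight 3/110
  (U=2, Z=2, Y=0, W=0, X=0) weight 3/110
Group by Y:
  weight(Y=0) = 3/40
  weight(Y=1) = 1/16
Total weight = 3/40 + 1/16 = 11/80
P(Y=0 | obs) = 3/40 / 11/80 = 6/11
P(Y=1 | obs) = 1/16 / 11/80 = 5/11

P(Y=0) = 6/11, P(Y=1) = 5/11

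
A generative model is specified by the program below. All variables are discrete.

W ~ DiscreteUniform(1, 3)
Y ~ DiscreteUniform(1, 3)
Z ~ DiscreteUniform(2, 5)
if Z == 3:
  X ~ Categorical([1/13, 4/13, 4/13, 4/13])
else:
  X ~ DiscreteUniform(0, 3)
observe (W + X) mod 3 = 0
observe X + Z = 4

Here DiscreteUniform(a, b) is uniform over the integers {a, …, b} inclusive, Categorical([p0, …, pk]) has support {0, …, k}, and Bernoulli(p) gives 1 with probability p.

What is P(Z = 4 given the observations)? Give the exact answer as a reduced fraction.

Enumerate traces; 9 have nonzero weight after conditioning:
  (W=1, Y=1, Z=2, X=2) weight 1/144
  (W=1, Y=2, Z=2, X=2) weight 1/144
  (W=1, Y=3, Z=2, X=2) weight 1/144
  (W=2, Y=1, Z=3, X=1) weight 1/117
  (W=2, Y=2, Z=3, X=1) weight 1/117
  (W=2, Y=3, Z=3, X=1) weight 1/117
  (W=3, Y=1, Z=4, X=0) weight 1/144
  (W=3, Y=2, Z=4, X=0) weight 1/144
  … 1 more
Group by Z:
  weight(Z=2) = 1/48
  weight(Z=3) = 1/39
  weight(Z=4) = 1/48
Total weight = 1/48 + 1/39 + 1/48 = 7/104
P(Z=2 | obs) = 1/48 / 7/104 = 13/42
P(Z=3 | obs) = 1/39 / 7/104 = 8/21
P(Z=4 | obs) = 1/48 / 7/104 = 13/42

P(Z = 4 | obs) = 13/42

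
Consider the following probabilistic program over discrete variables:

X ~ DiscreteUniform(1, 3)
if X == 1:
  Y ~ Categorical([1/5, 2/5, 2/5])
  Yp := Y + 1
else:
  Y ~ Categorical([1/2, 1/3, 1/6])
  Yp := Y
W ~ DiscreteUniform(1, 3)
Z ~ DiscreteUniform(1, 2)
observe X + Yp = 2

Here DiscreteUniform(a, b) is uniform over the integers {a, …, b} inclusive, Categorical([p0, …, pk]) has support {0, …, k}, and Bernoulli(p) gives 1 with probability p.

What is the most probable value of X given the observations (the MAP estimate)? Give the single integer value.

argmax_v P(X = v | obs) = 2

Enumerate traces; 12 have nonzero weight after conditioning:
  (X=1, Y=0, W=1, Z=1) weight 1/90
  (X=1, Y=0, W=1, Z=2) weight 1/90
  (X=1, Y=0, W=2, Z=1) weight 1/90
  (X=1, Y=0, W=2, Z=2) weight 1/90
  (X=1, Y=0, W=3, Z=1) weight 1/90
  (X=1, Y=0, W=3, Z=2) weight 1/90
  (X=2, Y=0, W=1, Z=1) weight 1/36
  (X=2, Y=0, W=1, Z=2) weight 1/36
  … 4 more
Group by X:
  weight(X=1) = 1/15
  weight(X=2) = 1/6
Total weight = 1/15 + 1/6 = 7/30
P(X=1 | obs) = 1/15 / 7/30 = 2/7
P(X=2 | obs) = 1/6 / 7/30 = 5/7
argmax = 2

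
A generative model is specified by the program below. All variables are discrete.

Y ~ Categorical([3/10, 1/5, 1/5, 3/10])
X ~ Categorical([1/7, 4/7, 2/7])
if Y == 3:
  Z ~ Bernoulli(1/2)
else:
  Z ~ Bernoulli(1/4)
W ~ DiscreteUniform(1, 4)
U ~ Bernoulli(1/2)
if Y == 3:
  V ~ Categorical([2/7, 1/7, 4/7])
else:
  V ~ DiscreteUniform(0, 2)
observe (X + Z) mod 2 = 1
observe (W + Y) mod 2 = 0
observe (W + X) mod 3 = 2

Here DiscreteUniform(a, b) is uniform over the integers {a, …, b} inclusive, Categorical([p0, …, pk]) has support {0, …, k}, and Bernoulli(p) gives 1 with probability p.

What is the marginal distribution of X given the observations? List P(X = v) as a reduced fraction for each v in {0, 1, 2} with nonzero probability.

Enumerate traces; 48 have nonzero weight after conditioning:
  (Y=0, X=0, Z=1, W=2, U=0, V=0) weight 1/2240
  (Y=0, X=0, Z=1, W=2, U=0, V=1) weight 1/2240
  (Y=0, X=0, Z=1, W=2, U=0, V=2) weight 1/2240
  (Y=0, X=0, Z=1, W=2, U=1, V=0) weight 1/2240
  (Y=0, X=0, Z=1, W=2, U=1, V=1) weight 1/2240
  (Y=0, X=0, Z=1, W=2, U=1, V=2) weight 1/2240
  (Y=0, X=1, Z=0, W=4, U=0, V=0) weight 3/560
  (Y=0, X=1, Z=0, W=4, U=0, V=1) weight 3/560
  (Y=1, X=2, Z=1, W=3, U=0, V=0) weight 1/1680
  … 39 more
Group by X:
  weight(X=0) = 1/224
  weight(X=1) = 27/280
  weight(X=2) = 1/70
Total weight = 1/224 + 27/280 + 1/70 = 129/1120
P(X=0 | obs) = 1/224 / 129/1120 = 5/129
P(X=1 | obs) = 27/280 / 129/1120 = 36/43
P(X=2 | obs) = 1/70 / 129/1120 = 16/129

P(X=0) = 5/129, P(X=1) = 36/43, P(X=2) = 16/129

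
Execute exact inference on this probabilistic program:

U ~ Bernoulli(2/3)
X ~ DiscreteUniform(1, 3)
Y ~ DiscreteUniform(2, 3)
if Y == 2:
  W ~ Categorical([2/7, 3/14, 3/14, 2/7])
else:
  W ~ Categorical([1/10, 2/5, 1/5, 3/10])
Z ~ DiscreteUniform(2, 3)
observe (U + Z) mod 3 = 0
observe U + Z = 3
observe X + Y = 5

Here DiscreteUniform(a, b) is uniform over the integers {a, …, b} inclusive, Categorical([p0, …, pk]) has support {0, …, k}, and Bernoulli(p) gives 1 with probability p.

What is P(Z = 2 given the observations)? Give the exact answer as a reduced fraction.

P(Z = 2 | obs) = 2/3

Enumerate traces; 16 have nonzero weight after conditioning:
  (U=0, X=2, Y=3, W=0, Z=3) weight 1/360
  (U=0, X=2, Y=3, W=1, Z=3) weight 1/90
  (U=0, X=2, Y=3, W=2, Z=3) weight 1/180
  (U=0, X=2, Y=3, W=3, Z=3) weight 1/120
  (U=0, X=3, Y=2, W=0, Z=3) weight 1/126
  (U=0, X=3, Y=2, W=1, Z=3) weight 1/168
  (U=0, X=3, Y=2, W=2, Z=3) weight 1/168
  (U=0, X=3, Y=2, W=3, Z=3) weight 1/126
  (U=1, X=2, Y=3, W=0, Z=2) weight 1/180
  … 7 more
Group by Z:
  weight(Z=2) = 1/9
  weight(Z=3) = 1/18
Total weight = 1/9 + 1/18 = 1/6
P(Z=2 | obs) = 1/9 / 1/6 = 2/3
P(Z=3 | obs) = 1/18 / 1/6 = 1/3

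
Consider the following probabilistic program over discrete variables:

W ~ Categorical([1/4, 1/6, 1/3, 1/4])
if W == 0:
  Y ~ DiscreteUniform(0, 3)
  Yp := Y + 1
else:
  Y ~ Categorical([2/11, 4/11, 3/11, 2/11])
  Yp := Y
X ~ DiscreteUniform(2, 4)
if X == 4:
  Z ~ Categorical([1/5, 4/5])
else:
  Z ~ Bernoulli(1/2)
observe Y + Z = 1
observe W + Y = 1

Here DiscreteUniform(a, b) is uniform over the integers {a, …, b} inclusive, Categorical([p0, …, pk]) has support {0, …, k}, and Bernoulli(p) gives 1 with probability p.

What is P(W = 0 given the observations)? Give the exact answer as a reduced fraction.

Enumerate traces; 6 have nonzero weight after conditioning:
  (W=0, Y=1, X=2, Z=0) weight 1/96
  (W=0, Y=1, X=3, Z=0) weight 1/96
  (W=0, Y=1, X=4, Z=0) weight 1/240
  (W=1, Y=0, X=2, Z=1) weight 1/198
  (W=1, Y=0, X=3, Z=1) weight 1/198
  (W=1, Y=0, X=4, Z=1) weight 4/495
Group by W:
  weight(W=0) = 1/40
  weight(W=1) = 1/55
Total weight = 1/40 + 1/55 = 19/440
P(W=0 | obs) = 1/40 / 19/440 = 11/19
P(W=1 | obs) = 1/55 / 19/440 = 8/19

P(W = 0 | obs) = 11/19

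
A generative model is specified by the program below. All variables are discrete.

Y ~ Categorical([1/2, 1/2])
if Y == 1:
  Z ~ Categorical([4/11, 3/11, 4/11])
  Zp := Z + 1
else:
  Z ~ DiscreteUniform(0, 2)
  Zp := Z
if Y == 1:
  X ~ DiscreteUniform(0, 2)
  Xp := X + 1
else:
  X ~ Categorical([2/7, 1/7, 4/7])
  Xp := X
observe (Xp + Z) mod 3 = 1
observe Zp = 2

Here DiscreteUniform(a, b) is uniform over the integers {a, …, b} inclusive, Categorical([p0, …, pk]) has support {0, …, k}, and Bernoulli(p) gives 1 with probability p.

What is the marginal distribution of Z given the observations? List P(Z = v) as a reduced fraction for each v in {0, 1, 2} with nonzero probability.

P(Z=1) = 21/65, P(Z=2) = 44/65

Enumerate traces; 2 have nonzero weight after conditioning:
  (Y=0, Z=2, X=2) weight 2/21
  (Y=1, Z=1, X=2) weight 1/22
Group by Z:
  weight(Z=1) = 1/22
  weight(Z=2) = 2/21
Total weight = 1/22 + 2/21 = 65/462
P(Z=1 | obs) = 1/22 / 65/462 = 21/65
P(Z=2 | obs) = 2/21 / 65/462 = 44/65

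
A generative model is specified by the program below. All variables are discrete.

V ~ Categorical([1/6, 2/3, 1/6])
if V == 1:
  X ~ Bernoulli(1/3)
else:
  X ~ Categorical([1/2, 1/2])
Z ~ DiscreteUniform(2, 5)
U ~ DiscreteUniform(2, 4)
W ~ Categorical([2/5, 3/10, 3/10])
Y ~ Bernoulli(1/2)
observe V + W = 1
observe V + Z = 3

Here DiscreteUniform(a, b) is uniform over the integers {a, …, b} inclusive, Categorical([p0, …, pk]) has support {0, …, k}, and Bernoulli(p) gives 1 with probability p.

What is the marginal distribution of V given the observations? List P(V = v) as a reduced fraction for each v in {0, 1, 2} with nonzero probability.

P(V=0) = 3/19, P(V=1) = 16/19

Enumerate traces; 24 have nonzero weight after conditioning:
  (V=0, X=0, Z=3, U=2, W=1, Y=0) weight 1/960
  (V=0, X=0, Z=3, U=2, W=1, Y=1) weight 1/960
  (V=0, X=0, Z=3, U=3, W=1, Y=0) weight 1/960
  (V=0, X=0, Z=3, U=3, W=1, Y=1) weight 1/960
  (V=0, X=0, Z=3, U=4, W=1, Y=0) weight 1/960
  (V=0, X=0, Z=3, U=4, W=1, Y=1) weight 1/960
  (V=0, X=1, Z=3, U=2, W=1, Y=0) weight 1/960
  (V=0, X=1, Z=3, U=2, W=1, Y=1) weight 1/960
  (V=1, X=0, Z=2, U=2, W=0, Y=0) weight 1/135
  … 15 more
Group by V:
  weight(V=0) = 1/80
  weight(V=1) = 1/15
Total weight = 1/80 + 1/15 = 19/240
P(V=0 | obs) = 1/80 / 19/240 = 3/19
P(V=1 | obs) = 1/15 / 19/240 = 16/19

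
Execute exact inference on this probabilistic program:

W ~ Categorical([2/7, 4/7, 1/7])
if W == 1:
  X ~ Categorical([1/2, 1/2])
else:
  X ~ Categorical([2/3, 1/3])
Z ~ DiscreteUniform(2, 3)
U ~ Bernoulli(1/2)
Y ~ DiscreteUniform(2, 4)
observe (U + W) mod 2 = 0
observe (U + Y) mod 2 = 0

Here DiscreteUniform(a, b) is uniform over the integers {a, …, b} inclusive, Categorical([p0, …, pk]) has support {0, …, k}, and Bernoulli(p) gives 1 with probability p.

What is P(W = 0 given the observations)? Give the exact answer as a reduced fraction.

Enumerate traces; 20 have nonzero weight after conditioning:
  (W=0, X=0, Z=2, U=0, Y=2) weight 1/63
  (W=0, X=0, Z=2, U=0, Y=4) weight 1/63
  (W=0, X=0, Z=3, U=0, Y=2) weight 1/63
  (W=0, X=0, Z=3, U=0, Y=4) weight 1/63
  (W=0, X=1, Z=2, U=0, Y=2) weight 1/126
  (W=0, X=1, Z=2, U=0, Y=4) weight 1/126
  (W=0, X=1, Z=3, U=0, Y=2) weight 1/126
  (W=0, X=1, Z=3, U=0, Y=4) weight 1/126
  (W=1, X=0, Z=2, U=1, Y=3) weight 1/42
  (W=2, X=0, Z=2, U=0, Y=2) weight 1/126
  … 10 more
Group by W:
  weight(W=0) = 2/21
  weight(W=1) = 2/21
  weight(W=2) = 1/21
Total weight = 2/21 + 2/21 + 1/21 = 5/21
P(W=0 | obs) = 2/21 / 5/21 = 2/5
P(W=1 | obs) = 2/21 / 5/21 = 2/5
P(W=2 | obs) = 1/21 / 5/21 = 1/5

P(W = 0 | obs) = 2/5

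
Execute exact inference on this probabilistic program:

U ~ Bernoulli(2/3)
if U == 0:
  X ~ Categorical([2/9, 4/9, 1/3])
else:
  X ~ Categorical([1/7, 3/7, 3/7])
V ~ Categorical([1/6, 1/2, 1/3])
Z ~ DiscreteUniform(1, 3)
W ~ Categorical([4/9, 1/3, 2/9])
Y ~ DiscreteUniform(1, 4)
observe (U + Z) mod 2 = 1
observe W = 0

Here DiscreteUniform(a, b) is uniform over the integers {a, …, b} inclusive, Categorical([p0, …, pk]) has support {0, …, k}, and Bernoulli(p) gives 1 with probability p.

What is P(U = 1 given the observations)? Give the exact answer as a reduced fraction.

Enumerate traces; 108 have nonzero weight after conditioning:
  (U=0, X=0, V=0, Z=1, W=0, Y=1) weight 1/2187
  (U=0, X=0, V=0, Z=1, W=0, Y=2) weight 1/2187
  (U=0, X=0, V=0, Z=1, W=0, Y=3) weight 1/2187
  (U=0, X=0, V=0, Z=1, W=0, Y=4) weight 1/2187
  (U=0, X=0, V=0, Z=3, W=0, Y=1) weight 1/2187
  (U=0, X=0, V=0, Z=3, W=0, Y=2) weight 1/2187
  (U=0, X=0, V=0, Z=3, W=0, Y=3) weight 1/2187
  (U=0, X=0, V=0, Z=3, W=0, Y=4) weight 1/2187
  (U=1, X=0, V=0, Z=2, W=0, Y=1) weight 1/1701
  … 99 more
Group by U:
  weight(U=0) = 8/81
  weight(U=1) = 8/81
Total weight = 8/81 + 8/81 = 16/81
P(U=0 | obs) = 8/81 / 16/81 = 1/2
P(U=1 | obs) = 8/81 / 16/81 = 1/2

P(U = 1 | obs) = 1/2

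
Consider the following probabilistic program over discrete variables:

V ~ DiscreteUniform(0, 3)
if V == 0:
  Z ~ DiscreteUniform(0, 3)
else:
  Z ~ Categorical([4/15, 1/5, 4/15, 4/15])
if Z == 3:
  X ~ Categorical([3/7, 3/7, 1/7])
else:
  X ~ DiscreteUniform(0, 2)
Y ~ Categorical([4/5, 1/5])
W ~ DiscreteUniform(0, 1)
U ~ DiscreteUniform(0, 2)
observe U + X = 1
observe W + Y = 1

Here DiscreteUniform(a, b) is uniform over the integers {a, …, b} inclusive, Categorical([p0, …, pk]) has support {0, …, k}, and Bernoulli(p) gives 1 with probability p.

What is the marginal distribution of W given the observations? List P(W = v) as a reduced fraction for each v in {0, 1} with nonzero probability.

P(W=0) = 1/5, P(W=1) = 4/5

Enumerate traces; 64 have nonzero weight after conditioning:
  (V=0, Z=0, X=0, Y=0, W=1, U=1) weight 1/360
  (V=0, Z=0, X=0, Y=1, W=0, U=1) weight 1/1440
  (V=0, Z=0, X=1, Y=0, W=1, U=0) weight 1/360
  (V=0, Z=0, X=1, Y=1, W=0, U=0) weight 1/1440
  (V=0, Z=1, X=0, Y=0, W=1, U=1) weight 1/360
  (V=0, Z=1, X=0, Y=1, W=0, U=1) weight 1/1440
  (V=0, Z=1, X=1, Y=0, W=1, U=0) weight 1/360
  (V=0, Z=1, X=1, Y=1, W=0, U=0) weight 1/1440
  … 56 more
Group by W:
  weight(W=0) = 43/1800
  weight(W=1) = 43/450
Total weight = 43/1800 + 43/450 = 43/360
P(W=0 | obs) = 43/1800 / 43/360 = 1/5
P(W=1 | obs) = 43/450 / 43/360 = 4/5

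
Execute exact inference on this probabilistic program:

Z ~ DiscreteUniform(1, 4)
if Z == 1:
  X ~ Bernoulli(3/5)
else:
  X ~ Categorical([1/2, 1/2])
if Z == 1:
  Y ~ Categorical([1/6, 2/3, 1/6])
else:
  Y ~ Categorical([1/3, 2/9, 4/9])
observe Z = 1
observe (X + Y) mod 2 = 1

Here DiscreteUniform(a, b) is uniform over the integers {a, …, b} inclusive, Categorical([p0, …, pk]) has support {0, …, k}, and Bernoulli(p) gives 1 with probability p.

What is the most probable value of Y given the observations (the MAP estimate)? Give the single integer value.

argmax_v P(Y = v | obs) = 1

Enumerate traces; 3 have nonzero weight after conditioning:
  (Z=1, X=0, Y=1) weight 1/15
  (Z=1, X=1, Y=0) weight 1/40
  (Z=1, X=1, Y=2) weight 1/40
Group by Y:
  weight(Y=0) = 1/40
  weight(Y=1) = 1/15
  weight(Y=2) = 1/40
Total weight = 1/40 + 1/15 + 1/40 = 7/60
P(Y=0 | obs) = 1/40 / 7/60 = 3/14
P(Y=1 | obs) = 1/15 / 7/60 = 4/7
P(Y=2 | obs) = 1/40 / 7/60 = 3/14
argmax = 1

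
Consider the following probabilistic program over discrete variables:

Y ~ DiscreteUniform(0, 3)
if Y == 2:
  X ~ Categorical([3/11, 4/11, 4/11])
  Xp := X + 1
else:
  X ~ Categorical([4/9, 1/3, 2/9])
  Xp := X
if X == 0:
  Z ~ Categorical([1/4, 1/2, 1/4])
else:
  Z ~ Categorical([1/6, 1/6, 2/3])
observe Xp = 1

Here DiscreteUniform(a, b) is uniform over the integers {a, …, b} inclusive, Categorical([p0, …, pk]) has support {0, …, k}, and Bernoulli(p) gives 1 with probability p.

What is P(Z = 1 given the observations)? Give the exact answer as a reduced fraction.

P(Z = 1 | obs) = 5/21

Enumerate traces; 12 have nonzero weight after conditioning:
  (Y=0, X=1, Z=0) weight 1/72
  (Y=0, X=1, Z=1) weight 1/72
  (Y=0, X=1, Z=2) weight 1/18
  (Y=1, X=1, Z=0) weight 1/72
  (Y=1, X=1, Z=1) weight 1/72
  (Y=1, X=1, Z=2) weight 1/18
  (Y=2, X=0, Z=0) weight 3/176
  (Y=2, X=0, Z=1) weight 3/88
  … 4 more
Group by Z:
  weight(Z=0) = 31/528
  weight(Z=1) = 5/66
  weight(Z=2) = 97/528
Total weight = 31/528 + 5/66 + 97/528 = 7/22
P(Z=0 | obs) = 31/528 / 7/22 = 31/168
P(Z=1 | obs) = 5/66 / 7/22 = 5/21
P(Z=2 | obs) = 97/528 / 7/22 = 97/168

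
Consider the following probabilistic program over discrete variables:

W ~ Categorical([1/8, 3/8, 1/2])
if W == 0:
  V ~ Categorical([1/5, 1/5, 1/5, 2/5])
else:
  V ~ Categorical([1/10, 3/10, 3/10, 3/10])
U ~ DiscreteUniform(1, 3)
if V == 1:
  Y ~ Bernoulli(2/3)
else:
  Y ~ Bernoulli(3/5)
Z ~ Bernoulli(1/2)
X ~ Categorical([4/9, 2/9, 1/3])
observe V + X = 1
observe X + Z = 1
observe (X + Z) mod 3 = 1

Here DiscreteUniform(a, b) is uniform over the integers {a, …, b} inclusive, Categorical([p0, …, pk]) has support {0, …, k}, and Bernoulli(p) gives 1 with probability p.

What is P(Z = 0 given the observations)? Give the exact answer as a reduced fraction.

P(Z = 0 | obs) = 9/55

Enumerate traces; 36 have nonzero weight after conditioning:
  (W=0, V=0, U=1, Y=0, Z=0, X=1) weight 1/2700
  (W=0, V=0, U=1, Y=1, Z=0, X=1) weight 1/1800
  (W=0, V=0, U=2, Y=0, Z=0, X=1) weight 1/2700
  (W=0, V=0, U=2, Y=1, Z=0, X=1) weight 1/1800
  (W=0, V=0, U=3, Y=0, Z=0, X=1) weight 1/2700
  (W=0, V=0, U=3, Y=1, Z=0, X=1) weight 1/1800
  (W=0, V=1, U=1, Y=0, Z=1, X=0) weight 1/1620
  (W=0, V=1, U=1, Y=1, Z=1, X=0) weight 1/810
  … 28 more
Group by Z:
  weight(Z=0) = 1/80
  weight(Z=1) = 23/360
Total weight = 1/80 + 23/360 = 11/144
P(Z=0 | obs) = 1/80 / 11/144 = 9/55
P(Z=1 | obs) = 23/360 / 11/144 = 46/55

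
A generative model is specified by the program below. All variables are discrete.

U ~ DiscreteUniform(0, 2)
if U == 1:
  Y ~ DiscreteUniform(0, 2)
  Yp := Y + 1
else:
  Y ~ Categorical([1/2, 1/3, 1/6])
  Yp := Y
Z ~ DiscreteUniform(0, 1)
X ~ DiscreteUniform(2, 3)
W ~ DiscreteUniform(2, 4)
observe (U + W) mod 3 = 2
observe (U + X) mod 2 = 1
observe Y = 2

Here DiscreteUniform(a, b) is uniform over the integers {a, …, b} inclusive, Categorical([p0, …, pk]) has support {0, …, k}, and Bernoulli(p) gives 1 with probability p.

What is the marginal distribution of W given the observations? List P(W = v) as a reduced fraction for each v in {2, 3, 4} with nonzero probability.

Enumerate traces; 6 have nonzero weight after conditioning:
  (U=0, Y=2, Z=0, X=3, W=2) weight 1/216
  (U=0, Y=2, Z=1, X=3, W=2) weight 1/216
  (U=1, Y=2, Z=0, X=2, W=4) weight 1/108
  (U=1, Y=2, Z=1, X=2, W=4) weight 1/108
  (U=2, Y=2, Z=0, X=3, W=3) weight 1/216
  (U=2, Y=2, Z=1, X=3, W=3) weight 1/216
Group by W:
  weight(W=2) = 1/108
  weight(W=3) = 1/108
  weight(W=4) = 1/54
Total weight = 1/108 + 1/108 + 1/54 = 1/27
P(W=2 | obs) = 1/108 / 1/27 = 1/4
P(W=3 | obs) = 1/108 / 1/27 = 1/4
P(W=4 | obs) = 1/54 / 1/27 = 1/2

P(W=2) = 1/4, P(W=3) = 1/4, P(W=4) = 1/2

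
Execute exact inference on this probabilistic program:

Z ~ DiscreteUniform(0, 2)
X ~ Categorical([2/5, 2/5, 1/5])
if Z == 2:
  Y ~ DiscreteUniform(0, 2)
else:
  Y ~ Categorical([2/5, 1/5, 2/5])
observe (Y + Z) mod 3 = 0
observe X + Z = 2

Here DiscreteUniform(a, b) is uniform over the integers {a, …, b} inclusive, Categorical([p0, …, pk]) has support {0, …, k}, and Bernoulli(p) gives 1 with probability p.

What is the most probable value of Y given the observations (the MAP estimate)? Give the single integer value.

argmax_v P(Y = v | obs) = 2

Enumerate traces; 3 have nonzero weight after conditioning:
  (Z=0, X=2, Y=0) weight 2/75
  (Z=1, X=1, Y=2) weight 4/75
  (Z=2, X=0, Y=1) weight 2/45
Group by Y:
  weight(Y=0) = 2/75
  weight(Y=1) = 2/45
  weight(Y=2) = 4/75
Total weight = 2/75 + 2/45 + 4/75 = 28/225
P(Y=0 | obs) = 2/75 / 28/225 = 3/14
P(Y=1 | obs) = 2/45 / 28/225 = 5/14
P(Y=2 | obs) = 4/75 / 28/225 = 3/7
argmax = 2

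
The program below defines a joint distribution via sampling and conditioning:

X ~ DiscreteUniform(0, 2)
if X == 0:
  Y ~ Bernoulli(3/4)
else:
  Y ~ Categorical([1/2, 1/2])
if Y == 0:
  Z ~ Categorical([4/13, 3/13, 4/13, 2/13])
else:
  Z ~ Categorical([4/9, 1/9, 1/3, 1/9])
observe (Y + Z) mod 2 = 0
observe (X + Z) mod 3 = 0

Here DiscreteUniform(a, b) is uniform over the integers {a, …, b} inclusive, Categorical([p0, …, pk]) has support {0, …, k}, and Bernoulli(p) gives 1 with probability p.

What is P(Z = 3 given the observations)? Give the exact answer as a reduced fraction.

P(Z = 3 | obs) = 39/173

Enumerate traces; 4 have nonzero weight after conditioning:
  (X=0, Y=0, Z=0) weight 1/39
  (X=0, Y=1, Z=3) weight 1/36
  (X=1, Y=0, Z=2) weight 2/39
  (X=2, Y=1, Z=1) weight 1/54
Group by Z:
  weight(Z=0) = 1/39
  weight(Z=1) = 1/54
  weight(Z=2) = 2/39
  weight(Z=3) = 1/36
Total weight = 1/39 + 1/54 + 2/39 + 1/36 = 173/1404
P(Z=0 | obs) = 1/39 / 173/1404 = 36/173
P(Z=1 | obs) = 1/54 / 173/1404 = 26/173
P(Z=2 | obs) = 2/39 / 173/1404 = 72/173
P(Z=3 | obs) = 1/36 / 173/1404 = 39/173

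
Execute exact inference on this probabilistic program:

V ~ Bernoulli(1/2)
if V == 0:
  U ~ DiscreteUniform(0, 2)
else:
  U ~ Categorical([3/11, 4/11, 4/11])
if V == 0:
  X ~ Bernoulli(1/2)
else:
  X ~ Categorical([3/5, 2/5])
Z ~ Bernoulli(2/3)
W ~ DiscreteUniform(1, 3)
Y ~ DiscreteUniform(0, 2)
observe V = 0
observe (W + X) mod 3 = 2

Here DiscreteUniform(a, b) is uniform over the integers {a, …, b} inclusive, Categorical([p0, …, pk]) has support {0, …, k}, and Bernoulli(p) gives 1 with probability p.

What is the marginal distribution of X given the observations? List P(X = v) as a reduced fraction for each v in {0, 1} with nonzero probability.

P(X=0) = 1/2, P(X=1) = 1/2

Enumerate traces; 36 have nonzero weight after conditioning:
  (V=0, U=0, X=0, Z=0, W=2, Y=0) weight 1/324
  (V=0, U=0, X=0, Z=0, W=2, Y=1) weight 1/324
  (V=0, U=0, X=0, Z=0, W=2, Y=2) weight 1/324
  (V=0, U=0, X=0, Z=1, W=2, Y=0) weight 1/162
  (V=0, U=0, X=0, Z=1, W=2, Y=1) weight 1/162
  (V=0, U=0, X=0, Z=1, W=2, Y=2) weight 1/162
  (V=0, U=0, X=1, Z=0, W=1, Y=0) weight 1/324
  (V=0, U=0, X=1, Z=0, W=1, Y=1) weight 1/324
  … 28 more
Group by X:
  weight(X=0) = 1/12
  weight(X=1) = 1/12
Total weight = 1/12 + 1/12 = 1/6
P(X=0 | obs) = 1/12 / 1/6 = 1/2
P(X=1 | obs) = 1/12 / 1/6 = 1/2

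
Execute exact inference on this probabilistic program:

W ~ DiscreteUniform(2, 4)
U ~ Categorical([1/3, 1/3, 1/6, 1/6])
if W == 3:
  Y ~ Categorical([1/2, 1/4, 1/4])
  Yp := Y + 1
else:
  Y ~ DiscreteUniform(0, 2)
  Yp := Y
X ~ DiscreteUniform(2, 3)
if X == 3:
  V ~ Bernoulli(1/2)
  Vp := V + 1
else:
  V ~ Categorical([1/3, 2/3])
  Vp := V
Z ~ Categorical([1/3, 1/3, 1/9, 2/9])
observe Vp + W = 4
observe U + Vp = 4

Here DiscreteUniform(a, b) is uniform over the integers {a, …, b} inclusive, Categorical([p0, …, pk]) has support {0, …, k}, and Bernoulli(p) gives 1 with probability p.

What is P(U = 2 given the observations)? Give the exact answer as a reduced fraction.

P(U = 2 | obs) = 3/10

Enumerate traces; 36 have nonzero weight after conditioning:
  (W=2, U=2, Y=0, X=3, V=1, Z=0) weight 1/648
  (W=2, U=2, Y=0, X=3, V=1, Z=1) weight 1/648
  (W=2, U=2, Y=0, X=3, V=1, Z=2) weight 1/1944
  (W=2, U=2, Y=0, X=3, V=1, Z=3) weight 1/972
  (W=2, U=2, Y=1, X=3, V=1, Z=0) weight 1/648
  (W=2, U=2, Y=1, X=3, V=1, Z=1) weight 1/648
  (W=2, U=2, Y=1, X=3, V=1, Z=2) weight 1/1944
  (W=2, U=2, Y=1, X=3, V=1, Z=3) weight 1/972
  (W=3, U=3, Y=0, X=2, V=1, Z=0) weight 1/324
  … 27 more
Group by U:
  weight(U=2) = 1/72
  weight(U=3) = 7/216
Total weight = 1/72 + 7/216 = 5/108
P(U=2 | obs) = 1/72 / 5/108 = 3/10
P(U=3 | obs) = 7/216 / 5/108 = 7/10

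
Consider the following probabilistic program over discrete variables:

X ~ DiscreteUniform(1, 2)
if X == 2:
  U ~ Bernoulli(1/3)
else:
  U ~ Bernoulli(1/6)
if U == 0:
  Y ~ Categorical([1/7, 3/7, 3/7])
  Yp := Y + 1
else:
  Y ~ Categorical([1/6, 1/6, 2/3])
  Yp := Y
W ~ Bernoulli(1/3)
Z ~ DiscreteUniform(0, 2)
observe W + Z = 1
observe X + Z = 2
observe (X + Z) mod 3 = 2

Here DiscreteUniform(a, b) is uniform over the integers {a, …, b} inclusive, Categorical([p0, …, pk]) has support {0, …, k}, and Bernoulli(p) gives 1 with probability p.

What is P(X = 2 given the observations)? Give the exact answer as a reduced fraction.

P(X = 2 | obs) = 1/3

Enumerate traces; 12 have nonzero weight after conditioning:
  (X=1, U=0, Y=0, W=0, Z=1) weight 5/378
  (X=1, U=0, Y=1, W=0, Z=1) weight 5/126
  (X=1, U=0, Y=2, W=0, Z=1) weight 5/126
  (X=1, U=1, Y=0, W=0, Z=1) weight 1/324
  (X=1, U=1, Y=1, W=0, Z=1) weight 1/324
  (X=1, U=1, Y=2, W=0, Z=1) weight 1/81
  (X=2, U=0, Y=0, W=1, Z=0) weight 1/189
  (X=2, U=0, Y=1, W=1, Z=0) weight 1/63
  … 4 more
Group by X:
  weight(X=1) = 1/9
  weight(X=2) = 1/18
Total weight = 1/9 + 1/18 = 1/6
P(X=1 | obs) = 1/9 / 1/6 = 2/3
P(X=2 | obs) = 1/18 / 1/6 = 1/3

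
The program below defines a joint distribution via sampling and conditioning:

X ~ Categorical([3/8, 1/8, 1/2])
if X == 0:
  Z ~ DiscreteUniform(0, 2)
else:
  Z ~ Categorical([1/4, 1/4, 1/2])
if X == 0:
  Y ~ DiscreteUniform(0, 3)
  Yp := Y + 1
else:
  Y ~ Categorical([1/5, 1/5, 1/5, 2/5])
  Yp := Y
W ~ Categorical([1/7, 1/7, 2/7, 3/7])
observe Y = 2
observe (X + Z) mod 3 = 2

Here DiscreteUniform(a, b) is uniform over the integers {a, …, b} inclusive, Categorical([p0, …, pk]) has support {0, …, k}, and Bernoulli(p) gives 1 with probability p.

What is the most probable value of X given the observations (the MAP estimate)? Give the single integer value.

argmax_v P(X = v | obs) = 0

Enumerate traces; 12 have nonzero weight after conditioning:
  (X=0, Z=2, Y=2, W=0) weight 1/224
  (X=0, Z=2, Y=2, W=1) weight 1/224
  (X=0, Z=2, Y=2, W=2) weight 1/112
  (X=0, Z=2, Y=2, W=3) weight 3/224
  (X=1, Z=1, Y=2, W=0) weight 1/1120
  (X=1, Z=1, Y=2, W=1) weight 1/1120
  (X=1, Z=1, Y=2, W=2) weight 1/560
  (X=1, Z=1, Y=2, W=3) weight 3/1120
  (X=2, Z=0, Y=2, W=0) weight 1/280
  … 3 more
Group by X:
  weight(X=0) = 1/32
  weight(X=1) = 1/160
  weight(X=2) = 1/40
Total weight = 1/32 + 1/160 + 1/40 = 1/16
P(X=0 | obs) = 1/32 / 1/16 = 1/2
P(X=1 | obs) = 1/160 / 1/16 = 1/10
P(X=2 | obs) = 1/40 / 1/16 = 2/5
argmax = 0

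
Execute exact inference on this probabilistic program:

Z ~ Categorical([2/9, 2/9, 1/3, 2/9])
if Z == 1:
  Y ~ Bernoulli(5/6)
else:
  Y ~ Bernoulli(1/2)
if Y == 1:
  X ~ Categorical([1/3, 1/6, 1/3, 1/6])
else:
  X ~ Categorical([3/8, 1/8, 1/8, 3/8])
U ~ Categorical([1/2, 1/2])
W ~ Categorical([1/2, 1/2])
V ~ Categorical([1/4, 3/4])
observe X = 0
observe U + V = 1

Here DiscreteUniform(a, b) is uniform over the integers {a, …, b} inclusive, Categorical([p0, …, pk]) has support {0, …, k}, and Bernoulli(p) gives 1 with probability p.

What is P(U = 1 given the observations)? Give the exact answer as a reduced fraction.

Enumerate traces; 32 have nonzero weight after conditioning:
  (Z=0, Y=0, X=0, U=0, W=0, V=1) weight 1/128
  (Z=0, Y=0, X=0, U=0, W=1, V=1) weight 1/128
  (Z=0, Y=0, X=0, U=1, W=0, V=0) weight 1/384
  (Z=0, Y=0, X=0, U=1, W=1, V=0) weight 1/384
  (Z=0, Y=1, X=0, U=0, W=0, V=1) weight 1/144
  (Z=0, Y=1, X=0, U=0, W=1, V=1) weight 1/144
  (Z=0, Y=1, X=0, U=1, W=0, V=0) weight 1/432
  (Z=0, Y=1, X=0, U=1, W=1, V=0) weight 1/432
  … 24 more
Group by U:
  weight(U=0) = 455/3456
  weight(U=1) = 455/10368
Total weight = 455/3456 + 455/10368 = 455/2592
P(U=0 | obs) = 455/3456 / 455/2592 = 3/4
P(U=1 | obs) = 455/10368 / 455/2592 = 1/4

P(U = 1 | obs) = 1/4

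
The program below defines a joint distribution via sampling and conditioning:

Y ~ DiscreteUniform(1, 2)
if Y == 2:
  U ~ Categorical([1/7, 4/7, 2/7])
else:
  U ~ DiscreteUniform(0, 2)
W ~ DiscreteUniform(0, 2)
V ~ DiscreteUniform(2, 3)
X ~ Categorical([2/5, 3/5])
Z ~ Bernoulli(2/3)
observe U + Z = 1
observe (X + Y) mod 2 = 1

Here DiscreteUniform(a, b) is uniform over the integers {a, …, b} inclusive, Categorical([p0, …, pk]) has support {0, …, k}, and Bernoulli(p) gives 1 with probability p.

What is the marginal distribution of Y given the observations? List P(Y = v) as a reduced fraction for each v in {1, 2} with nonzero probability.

Enumerate traces; 24 have nonzero weight after conditioning:
  (Y=1, U=0, W=0, V=2, X=0, Z=1) weight 1/135
  (Y=1, U=0, W=0, V=3, X=0, Z=1) weight 1/135
  (Y=1, U=0, W=1, V=2, X=0, Z=1) weight 1/135
  (Y=1, U=0, W=1, V=3, X=0, Z=1) weight 1/135
  (Y=1, U=0, W=2, V=2, X=0, Z=1) weight 1/135
  (Y=1, U=0, W=2, V=3, X=0, Z=1) weight 1/135
  (Y=1, U=1, W=0, V=2, X=0, Z=0) weight 1/270
  (Y=1, U=1, W=0, V=3, X=0, Z=0) weight 1/270
  (Y=2, U=0, W=0, V=2, X=1, Z=1) weight 1/210
  … 15 more
Group by Y:
  weight(Y=1) = 1/15
  weight(Y=2) = 3/35
Total weight = 1/15 + 3/35 = 16/105
P(Y=1 | obs) = 1/15 / 16/105 = 7/16
P(Y=2 | obs) = 3/35 / 16/105 = 9/16

P(Y=1) = 7/16, P(Y=2) = 9/16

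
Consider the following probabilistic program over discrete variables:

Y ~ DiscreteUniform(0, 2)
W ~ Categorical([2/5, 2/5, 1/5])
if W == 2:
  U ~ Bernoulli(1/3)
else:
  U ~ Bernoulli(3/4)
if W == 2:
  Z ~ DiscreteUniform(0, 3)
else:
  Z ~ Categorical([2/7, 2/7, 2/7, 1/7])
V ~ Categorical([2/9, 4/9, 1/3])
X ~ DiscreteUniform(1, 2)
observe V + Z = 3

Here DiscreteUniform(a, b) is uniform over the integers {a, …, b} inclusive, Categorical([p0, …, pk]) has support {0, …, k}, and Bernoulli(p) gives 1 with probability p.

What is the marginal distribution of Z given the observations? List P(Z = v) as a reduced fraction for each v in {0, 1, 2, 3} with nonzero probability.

P(Z=1) = 117/319, P(Z=2) = 156/319, P(Z=3) = 46/319

Enumerate traces; 108 have nonzero weight after conditioning:
  (Y=0, W=0, U=0, Z=1, V=2, X=1) weight 1/630
  (Y=0, W=0, U=0, Z=1, V=2, X=2) weight 1/630
  (Y=0, W=0, U=0, Z=2, V=1, X=1) weight 2/945
  (Y=0, W=0, U=0, Z=2, V=1, X=2) weight 2/945
  (Y=0, W=0, U=0, Z=3, V=0, X=1) weight 1/1890
  (Y=0, W=0, U=0, Z=3, V=0, X=2) weight 1/1890
  (Y=0, W=0, U=1, Z=1, V=2, X=1) weight 1/210
  (Y=0, W=0, U=1, Z=1, V=2, X=2) weight 1/210
  … 100 more
Group by Z:
  weight(Z=1) = 13/140
  weight(Z=2) = 13/105
  weight(Z=3) = 23/630
Total weight = 13/140 + 13/105 + 23/630 = 319/1260
P(Z=1 | obs) = 13/140 / 319/1260 = 117/319
P(Z=2 | obs) = 13/105 / 319/1260 = 156/319
P(Z=3 | obs) = 23/630 / 319/1260 = 46/319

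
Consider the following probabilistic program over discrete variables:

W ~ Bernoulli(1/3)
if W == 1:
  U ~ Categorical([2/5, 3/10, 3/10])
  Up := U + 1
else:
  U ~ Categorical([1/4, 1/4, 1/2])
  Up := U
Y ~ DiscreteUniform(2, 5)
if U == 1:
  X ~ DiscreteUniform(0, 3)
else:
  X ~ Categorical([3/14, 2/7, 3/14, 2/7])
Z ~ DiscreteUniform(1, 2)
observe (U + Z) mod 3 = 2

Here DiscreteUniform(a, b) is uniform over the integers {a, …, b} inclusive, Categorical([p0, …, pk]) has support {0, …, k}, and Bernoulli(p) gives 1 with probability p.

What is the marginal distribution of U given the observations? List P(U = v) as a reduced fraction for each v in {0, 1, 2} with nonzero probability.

P(U=0) = 9/17, P(U=1) = 8/17

Enumerate traces; 64 have nonzero weight after conditioning:
  (W=0, U=0, Y=2, X=0, Z=2) weight 1/224
  (W=0, U=0, Y=2, X=1, Z=2) weight 1/168
  (W=0, U=0, Y=2, X=2, Z=2) weight 1/224
  (W=0, U=0, Y=2, X=3, Z=2) weight 1/168
  (W=0, U=0, Y=3, X=0, Z=2) weight 1/224
  (W=0, U=0, Y=3, X=1, Z=2) weight 1/168
  (W=0, U=0, Y=3, X=2, Z=2) weight 1/224
  (W=0, U=0, Y=3, X=3, Z=2) weight 1/168
  (W=0, U=1, Y=2, X=0, Z=1) weight 1/192
  … 55 more
Group by U:
  weight(U=0) = 3/20
  weight(U=1) = 2/15
Total weight = 3/20 + 2/15 = 17/60
P(U=0 | obs) = 3/20 / 17/60 = 9/17
P(U=1 | obs) = 2/15 / 17/60 = 8/17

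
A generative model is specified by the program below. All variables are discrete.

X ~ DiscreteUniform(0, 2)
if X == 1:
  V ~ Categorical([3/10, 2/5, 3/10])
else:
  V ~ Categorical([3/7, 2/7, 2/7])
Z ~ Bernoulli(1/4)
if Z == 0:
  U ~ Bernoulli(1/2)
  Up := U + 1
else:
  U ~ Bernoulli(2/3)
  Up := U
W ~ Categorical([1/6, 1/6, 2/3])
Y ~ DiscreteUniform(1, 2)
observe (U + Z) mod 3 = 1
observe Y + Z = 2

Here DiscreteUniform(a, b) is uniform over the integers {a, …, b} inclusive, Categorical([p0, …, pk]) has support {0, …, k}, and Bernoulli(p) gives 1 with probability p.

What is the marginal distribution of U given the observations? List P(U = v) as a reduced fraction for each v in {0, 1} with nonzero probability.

P(U=0) = 2/11, P(U=1) = 9/11

Enumerate traces; 54 have nonzero weight after conditioning:
  (X=0, V=0, Z=0, U=1, W=0, Y=2) weight 1/224
  (X=0, V=0, Z=0, U=1, W=1, Y=2) weight 1/224
  (X=0, V=0, Z=0, U=1, W=2, Y=2) weight 1/56
  (X=0, V=0, Z=1, U=0, W=0, Y=1) weight 1/1008
  (X=0, V=0, Z=1, U=0, W=1, Y=1) weight 1/1008
  (X=0, V=0, Z=1, U=0, W=2, Y=1) weight 1/252
  (X=0, V=1, Z=0, U=1, W=0, Y=2) weight 1/336
  (X=0, V=1, Z=0, U=1, W=1, Y=2) weight 1/336
  … 46 more
Group by U:
  weight(U=0) = 1/24
  weight(U=1) = 3/16
Total weight = 1/24 + 3/16 = 11/48
P(U=0 | obs) = 1/24 / 11/48 = 2/11
P(U=1 | obs) = 3/16 / 11/48 = 9/11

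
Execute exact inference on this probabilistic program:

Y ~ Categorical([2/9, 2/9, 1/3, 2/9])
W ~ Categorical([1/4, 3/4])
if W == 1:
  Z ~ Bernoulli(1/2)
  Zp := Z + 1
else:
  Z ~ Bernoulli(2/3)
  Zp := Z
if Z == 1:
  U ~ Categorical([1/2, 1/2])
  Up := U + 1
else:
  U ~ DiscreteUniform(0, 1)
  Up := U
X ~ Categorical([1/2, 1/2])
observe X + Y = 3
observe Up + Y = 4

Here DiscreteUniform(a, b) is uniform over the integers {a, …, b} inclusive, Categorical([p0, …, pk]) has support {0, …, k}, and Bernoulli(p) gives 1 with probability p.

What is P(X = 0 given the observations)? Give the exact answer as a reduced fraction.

Enumerate traces; 6 have nonzero weight after conditioning:
  (Y=2, W=0, Z=1, U=1, X=1) weight 1/72
  (Y=2, W=1, Z=1, U=1, X=1) weight 1/32
  (Y=3, W=0, Z=0, U=1, X=0) weight 1/216
  (Y=3, W=0, Z=1, U=0, X=0) weight 1/108
  (Y=3, W=1, Z=0, U=1, X=0) weight 1/48
  (Y=3, W=1, Z=1, U=0, X=0) weight 1/48
Group by X:
  weight(X=0) = 1/18
  weight(X=1) = 13/288
Total weight = 1/18 + 13/288 = 29/288
P(X=0 | obs) = 1/18 / 29/288 = 16/29
P(X=1 | obs) = 13/288 / 29/288 = 13/29

P(X = 0 | obs) = 16/29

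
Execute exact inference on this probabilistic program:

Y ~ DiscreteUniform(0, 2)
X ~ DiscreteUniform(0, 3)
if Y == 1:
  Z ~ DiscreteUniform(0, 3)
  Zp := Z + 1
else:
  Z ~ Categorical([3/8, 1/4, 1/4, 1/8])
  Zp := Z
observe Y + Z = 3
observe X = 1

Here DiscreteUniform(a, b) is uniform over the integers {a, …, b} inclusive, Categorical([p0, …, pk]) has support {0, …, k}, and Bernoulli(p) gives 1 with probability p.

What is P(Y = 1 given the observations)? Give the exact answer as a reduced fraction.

P(Y = 1 | obs) = 2/5

Enumerate traces; 3 have nonzero weight after conditioning:
  (Y=0, X=1, Z=3) weight 1/96
  (Y=1, X=1, Z=2) weight 1/48
  (Y=2, X=1, Z=1) weight 1/48
Group by Y:
  weight(Y=0) = 1/96
  weight(Y=1) = 1/48
  weight(Y=2) = 1/48
Total weight = 1/96 + 1/48 + 1/48 = 5/96
P(Y=0 | obs) = 1/96 / 5/96 = 1/5
P(Y=1 | obs) = 1/48 / 5/96 = 2/5
P(Y=2 | obs) = 1/48 / 5/96 = 2/5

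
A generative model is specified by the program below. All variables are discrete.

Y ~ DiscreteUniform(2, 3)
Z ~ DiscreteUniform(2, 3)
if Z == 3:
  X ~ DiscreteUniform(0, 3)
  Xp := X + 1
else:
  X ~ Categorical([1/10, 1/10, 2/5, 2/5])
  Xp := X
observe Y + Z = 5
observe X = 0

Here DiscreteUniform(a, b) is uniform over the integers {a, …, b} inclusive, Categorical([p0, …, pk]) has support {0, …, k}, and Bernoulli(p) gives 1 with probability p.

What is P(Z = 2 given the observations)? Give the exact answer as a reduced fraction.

Enumerate traces; 2 have nonzero weight after conditioning:
  (Y=2, Z=3, X=0) weight 1/16
  (Y=3, Z=2, X=0) weight 1/40
Group by Z:
  weight(Z=2) = 1/40
  weight(Z=3) = 1/16
Total weight = 1/40 + 1/16 = 7/80
P(Z=2 | obs) = 1/40 / 7/80 = 2/7
P(Z=3 | obs) = 1/16 / 7/80 = 5/7

P(Z = 2 | obs) = 2/7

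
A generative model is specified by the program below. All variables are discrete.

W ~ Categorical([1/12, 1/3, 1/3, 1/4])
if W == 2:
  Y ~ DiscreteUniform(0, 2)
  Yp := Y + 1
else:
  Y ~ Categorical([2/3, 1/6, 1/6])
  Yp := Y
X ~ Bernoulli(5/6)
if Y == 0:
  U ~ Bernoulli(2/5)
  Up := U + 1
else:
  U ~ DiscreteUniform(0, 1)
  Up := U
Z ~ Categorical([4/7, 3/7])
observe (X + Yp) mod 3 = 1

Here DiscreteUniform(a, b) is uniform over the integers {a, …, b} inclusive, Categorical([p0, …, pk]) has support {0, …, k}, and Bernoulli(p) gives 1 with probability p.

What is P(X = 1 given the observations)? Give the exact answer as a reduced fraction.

P(X = 1 | obs) = 25/27

Enumerate traces; 32 have nonzero weight after conditioning:
  (W=0, Y=0, X=1, U=0, Z=0) weight 1/63
  (W=0, Y=0, X=1, U=0, Z=1) weight 1/84
  (W=0, Y=0, X=1, U=1, Z=0) weight 2/189
  (W=0, Y=0, X=1, U=1, Z=1) weight 1/126
  (W=0, Y=1, X=0, U=0, Z=0) weight 1/1512
  (W=0, Y=1, X=0, U=0, Z=1) weight 1/2016
  (W=0, Y=1, X=0, U=1, Z=0) weight 1/1512
  (W=0, Y=1, X=0, U=1, Z=1) weight 1/2016
  … 24 more
Group by X:
  weight(X=0) = 1/27
  weight(X=1) = 25/54
Total weight = 1/27 + 25/54 = 1/2
P(X=0 | obs) = 1/27 / 1/2 = 2/27
P(X=1 | obs) = 25/54 / 1/2 = 25/27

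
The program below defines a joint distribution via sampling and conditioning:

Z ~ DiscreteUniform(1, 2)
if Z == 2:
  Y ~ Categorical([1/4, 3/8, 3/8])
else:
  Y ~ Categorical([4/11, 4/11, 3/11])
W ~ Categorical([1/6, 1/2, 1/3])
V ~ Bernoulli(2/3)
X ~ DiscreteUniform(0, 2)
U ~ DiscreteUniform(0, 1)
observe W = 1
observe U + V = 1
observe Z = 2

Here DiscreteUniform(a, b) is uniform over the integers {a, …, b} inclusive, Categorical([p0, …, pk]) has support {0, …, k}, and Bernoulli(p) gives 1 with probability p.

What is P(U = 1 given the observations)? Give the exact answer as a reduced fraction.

Enumerate traces; 18 have nonzero weight after conditioning:
  (Z=2, Y=0, W=1, V=0, X=0, U=1) weight 1/288
  (Z=2, Y=0, W=1, V=0, X=1, U=1) weight 1/288
  (Z=2, Y=0, W=1, V=0, X=2, U=1) weight 1/288
  (Z=2, Y=0, W=1, V=1, X=0, U=0) weight 1/144
  (Z=2, Y=0, W=1, V=1, X=1, U=0) weight 1/144
  (Z=2, Y=0, W=1, V=1, X=2, U=0) weight 1/144
  (Z=2, Y=1, W=1, V=0, X=0, U=1) weight 1/192
  (Z=2, Y=1, W=1, V=0, X=1, U=1) weight 1/192
  … 10 more
Group by U:
  weight(U=0) = 1/12
  weight(U=1) = 1/24
Total weight = 1/12 + 1/24 = 1/8
P(U=0 | obs) = 1/12 / 1/8 = 2/3
P(U=1 | obs) = 1/24 / 1/8 = 1/3

P(U = 1 | obs) = 1/3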